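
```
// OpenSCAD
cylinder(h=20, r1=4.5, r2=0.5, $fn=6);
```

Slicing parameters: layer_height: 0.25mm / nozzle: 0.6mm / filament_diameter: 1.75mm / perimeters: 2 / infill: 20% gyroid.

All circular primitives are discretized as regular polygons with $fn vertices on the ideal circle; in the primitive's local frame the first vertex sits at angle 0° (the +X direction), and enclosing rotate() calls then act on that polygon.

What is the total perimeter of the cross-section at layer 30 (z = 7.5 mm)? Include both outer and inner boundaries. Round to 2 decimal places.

At z = 7.5 mm: the cone: at t=0.375 of its height the radius interpolates to r₁+(r₂−r₁)t = 3.000, giving a regular 6-gon of that circumradius (perimeter = 2·6·3.000·sin(180°/6) = 18.00 mm). Overall, the cross-section is a single solid region. Total boundary length (outer) = 18.00 mm.

18.00 mm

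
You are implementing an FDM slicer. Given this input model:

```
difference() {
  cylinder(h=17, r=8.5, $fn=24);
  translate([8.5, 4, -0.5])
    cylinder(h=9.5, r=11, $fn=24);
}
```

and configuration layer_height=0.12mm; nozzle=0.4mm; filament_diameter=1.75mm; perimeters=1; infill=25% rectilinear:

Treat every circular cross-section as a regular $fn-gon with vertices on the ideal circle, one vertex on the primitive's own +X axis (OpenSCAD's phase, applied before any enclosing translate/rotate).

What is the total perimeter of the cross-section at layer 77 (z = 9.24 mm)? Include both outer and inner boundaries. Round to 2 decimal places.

At z = 9.24 mm: the r=8.5 cylinder gives a regular 24-gon of circumradius 8.5 (constant along its height) (perimeter = 2·24·8.500·sin(180°/24) = 53.25 mm); the cylinder at (8.5, 4) is absent (z outside [-0.5, 9]); Subtracting the remaining from the first: none of the subtracted shapes is present at this height, so the r=8.5 cylinder is unchanged — boundary = 53.25 mm. Overall, the cross-section is a single solid region. Total boundary length (outer) = 53.25 mm.

53.25 mm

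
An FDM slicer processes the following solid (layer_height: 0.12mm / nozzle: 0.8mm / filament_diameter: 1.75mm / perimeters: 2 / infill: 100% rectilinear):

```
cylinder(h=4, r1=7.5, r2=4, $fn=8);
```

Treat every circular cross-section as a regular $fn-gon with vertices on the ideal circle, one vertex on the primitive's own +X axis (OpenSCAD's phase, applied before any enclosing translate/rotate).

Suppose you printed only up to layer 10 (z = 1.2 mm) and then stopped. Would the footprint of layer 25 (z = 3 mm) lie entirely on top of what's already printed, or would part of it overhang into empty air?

entirely on top

Compare the two slices. At z = 1.2: the cone (r1=7.5→r2=4) has section circumradius 6.450 here — a regular 8-gon (area = (8/2)·6.450²·sin(360°/8) = 117.67 mm²). At z = 3: the cone contributes a regular 8-gon of circumradius 4.875 (interpolated between r1=7.5 and r2=4 at t=0.750) (area = (8/2)·4.875²·sin(360°/8) = 67.22 mm²). Checking containment: the cross-section at z = 3 is a subset of the cross-section at z = 1.2.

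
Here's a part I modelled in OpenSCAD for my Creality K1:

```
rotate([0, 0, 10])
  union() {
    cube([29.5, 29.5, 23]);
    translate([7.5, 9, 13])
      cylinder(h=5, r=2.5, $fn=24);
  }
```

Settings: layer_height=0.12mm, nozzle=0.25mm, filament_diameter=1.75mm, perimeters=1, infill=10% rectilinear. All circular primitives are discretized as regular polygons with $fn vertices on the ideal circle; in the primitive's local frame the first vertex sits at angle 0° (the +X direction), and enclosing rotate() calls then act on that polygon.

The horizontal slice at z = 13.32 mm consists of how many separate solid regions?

1

At z = 13.32 mm: the cube (footprint 29.5×29.5) is included at this height; the r=2.5 cylinder at (7.5, 9) gives a regular 24-gon of circumradius 2.5 (constant along its height); Taking the union: the r=2.5 cylinder at (7.5, 9) lies entirely inside the 29.5×29.5 cube, so the union is just the 29.5×29.5 cube — 1 connected region; (rotated 10° about Z; rotation is an isometry so areas/perimeters/island counts are preserved). The result has 1 disconnected region.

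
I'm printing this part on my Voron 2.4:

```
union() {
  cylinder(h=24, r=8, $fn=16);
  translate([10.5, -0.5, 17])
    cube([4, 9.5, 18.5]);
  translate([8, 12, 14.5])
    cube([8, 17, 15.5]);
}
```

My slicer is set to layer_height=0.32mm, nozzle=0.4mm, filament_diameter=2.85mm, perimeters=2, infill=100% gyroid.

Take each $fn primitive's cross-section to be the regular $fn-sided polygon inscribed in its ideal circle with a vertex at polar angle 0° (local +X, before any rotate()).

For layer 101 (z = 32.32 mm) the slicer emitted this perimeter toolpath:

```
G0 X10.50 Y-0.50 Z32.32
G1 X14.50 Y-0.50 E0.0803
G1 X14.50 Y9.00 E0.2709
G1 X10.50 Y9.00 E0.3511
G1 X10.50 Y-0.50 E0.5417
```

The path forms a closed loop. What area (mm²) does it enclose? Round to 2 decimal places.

Apply the shoelace formula to the sequence of (X, Y) vertices; enclosed area = 38.00 mm².

38.00 mm²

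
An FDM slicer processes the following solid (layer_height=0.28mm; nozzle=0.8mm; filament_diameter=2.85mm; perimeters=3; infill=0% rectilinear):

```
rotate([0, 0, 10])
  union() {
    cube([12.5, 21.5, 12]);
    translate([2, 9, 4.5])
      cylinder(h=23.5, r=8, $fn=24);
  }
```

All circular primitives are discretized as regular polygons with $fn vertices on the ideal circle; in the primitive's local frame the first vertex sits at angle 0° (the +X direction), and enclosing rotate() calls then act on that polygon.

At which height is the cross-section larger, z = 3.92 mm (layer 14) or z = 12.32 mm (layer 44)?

layer 14 (z = 3.92 mm)

Layer 14 (z = 3.92): the cube is present — its section is the full 12.5×21.5 rectangle (area 268.75 mm²); the cylinder at (2, 9) is absent (z outside [4.5, 28]); Merging all regions: only the 12.5×21.5 cube is present, so the union is just that shape — area = 268.75 mm²; (rotated 10° about Z; rotation is an isometry so areas/perimeters/island counts are preserved). So its area = 268.75 mm². Layer 44 (z = 12.32): the cube is not intersected at this z (z outside [0, 12]); the r=8 cylinder at (2, 9) gives a regular 24-gon of circumradius 8 (constant along its height) (area = (24/2)·8.000²·sin(360°/24) = 198.77 mm²); Combining (union): only the r=8 cylinder at (2, 9) is present, so the union is just that shape — area = 198.77 mm²; (whole slice rotated 10° about Z — lengths, areas and connectivity unchanged). So its area = 198.77 mm². Layer 14 is larger (268.75 vs 198.77 mm²).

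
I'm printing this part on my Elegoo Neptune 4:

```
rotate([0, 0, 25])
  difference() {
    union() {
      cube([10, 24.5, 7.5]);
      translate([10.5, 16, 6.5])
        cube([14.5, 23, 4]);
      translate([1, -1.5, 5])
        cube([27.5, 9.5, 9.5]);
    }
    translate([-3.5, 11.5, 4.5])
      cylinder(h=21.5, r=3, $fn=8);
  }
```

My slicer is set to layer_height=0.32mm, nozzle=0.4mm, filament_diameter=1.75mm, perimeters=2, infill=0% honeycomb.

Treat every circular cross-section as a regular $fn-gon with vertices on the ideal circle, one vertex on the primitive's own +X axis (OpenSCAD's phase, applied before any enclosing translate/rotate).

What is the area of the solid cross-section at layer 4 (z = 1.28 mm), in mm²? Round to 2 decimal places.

245.00 mm²

At z = 1.28 mm: the 10×24.5 cube contributes its full rectangle (area 245.00 mm²); the cube at (10.5, 16) is not intersected at this z (z outside [6.5, 10.5]); the cube at (1, -1.5) is absent (z outside [5, 14.5]); Combining (union): only the 10×24.5 cube is present, so the union is just that shape — area = 245.00 mm²; the cylinder at (-3.5, 11.5) is not intersected at this z (z outside [4.5, 26]); After the difference (first − rest): none of the subtracted shapes is present at this height, so that combined region is unchanged — area = 245.00 mm²; (rotated 25° about Z; rotation is an isometry so areas/perimeters/island counts are preserved). Overall, the cross-section is a single solid region. Net area = 245.00 mm².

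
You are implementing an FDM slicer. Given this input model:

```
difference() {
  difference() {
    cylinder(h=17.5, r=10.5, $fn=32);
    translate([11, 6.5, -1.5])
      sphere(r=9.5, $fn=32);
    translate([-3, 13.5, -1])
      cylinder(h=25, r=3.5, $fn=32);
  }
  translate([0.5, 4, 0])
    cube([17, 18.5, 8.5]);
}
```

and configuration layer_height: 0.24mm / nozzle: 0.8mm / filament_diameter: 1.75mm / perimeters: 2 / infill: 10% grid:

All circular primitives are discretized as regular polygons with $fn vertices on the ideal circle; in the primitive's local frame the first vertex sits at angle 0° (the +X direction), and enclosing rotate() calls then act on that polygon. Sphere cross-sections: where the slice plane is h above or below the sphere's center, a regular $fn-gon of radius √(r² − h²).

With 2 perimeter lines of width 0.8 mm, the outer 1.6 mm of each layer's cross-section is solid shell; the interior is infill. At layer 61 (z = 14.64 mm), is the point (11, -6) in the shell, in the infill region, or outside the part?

outside

At z = 14.64 mm: the cylinder: section is a regular 32-gon, circumradius r=10.5; the sphere at (11, 6.5) is absent (|z−center|=16.140 > r=9.5); the r=3.5 cylinder at (-3, 13.5) gives a regular 32-gon of circumradius 3.5 (constant along its height); Taking the first minus the rest: starting from the r=10.5 cylinder, the r=3.5 cylinder at (-3, 13.5) partially overlaps it — only the 0.14 mm² overlap (of its 38.24 mm²) is removed, clipping the outline — 1 connected region; the cube at (0.5, 4) does not reach this height (z outside [0, 8.5]); Taking the first minus the rest: none of the subtracted shapes is present at this height, so the result so far is unchanged — 1 connected region. Overall, the cross-section is a single solid region. The nearest boundary edge runs (9.70, -4.02)→(8.73, -5.83); distance from the point to it = 2.08 mm. The point is not inside any of the regions above, so it lies outside the cross-section (2.08 mm from the nearest boundary).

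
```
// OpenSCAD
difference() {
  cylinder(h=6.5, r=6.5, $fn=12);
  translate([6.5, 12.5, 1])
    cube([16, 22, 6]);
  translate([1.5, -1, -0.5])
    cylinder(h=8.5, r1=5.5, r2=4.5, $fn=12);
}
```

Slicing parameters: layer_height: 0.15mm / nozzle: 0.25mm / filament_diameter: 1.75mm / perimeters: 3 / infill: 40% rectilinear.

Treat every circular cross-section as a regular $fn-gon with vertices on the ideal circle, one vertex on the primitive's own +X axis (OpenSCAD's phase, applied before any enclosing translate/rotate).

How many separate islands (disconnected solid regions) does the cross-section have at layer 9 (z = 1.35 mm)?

At z = 1.35 mm: the r=6.5 cylinder gives a regular 12-gon of circumradius 6.5 (constant along its height); the cube at (6.5, 12.5) (footprint 16×22) is included at this height; the cone at (1.5, -1) (r1=5.5→r2=4.5) has section circumradius 5.282 here — a regular 12-gon; Subtracting the remaining from the first: starting from the r=6.5 cylinder, the 16×22 cube at (6.5, 12.5) misses the remaining region (no effect); the cone at (1.5, -1) partially overlaps it — only the 79.82 mm² overlap (of its 83.71 mm²) is removed, clipping the outline — 1 connected region. Overall, the cross-section is a single solid region. Island count = 1.

1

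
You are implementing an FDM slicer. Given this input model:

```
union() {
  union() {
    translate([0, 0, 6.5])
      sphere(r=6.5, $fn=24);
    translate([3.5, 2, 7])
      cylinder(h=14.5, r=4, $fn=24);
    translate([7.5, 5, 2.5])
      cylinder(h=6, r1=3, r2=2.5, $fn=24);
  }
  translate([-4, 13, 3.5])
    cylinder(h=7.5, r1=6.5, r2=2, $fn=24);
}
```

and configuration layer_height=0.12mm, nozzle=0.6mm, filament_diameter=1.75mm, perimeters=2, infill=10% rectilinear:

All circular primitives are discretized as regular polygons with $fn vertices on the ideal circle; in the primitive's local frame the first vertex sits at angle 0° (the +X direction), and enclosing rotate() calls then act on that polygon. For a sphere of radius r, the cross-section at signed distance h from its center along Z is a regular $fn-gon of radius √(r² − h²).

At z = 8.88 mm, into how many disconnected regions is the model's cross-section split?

2

At z = 8.88 mm: the r=6.5 sphere contributes a regular 24-gon of circumradius √(6.5²−2.38²) = 6.049; the r=4 cylinder at (3.5, 2) gives a regular 24-gon of circumradius 4 (constant along its height); the cone at (7.5, 5) is not intersected at this z (z outside [2.5, 8.5]); Combining (union): the regions partially overlap (shared area 36.84 mm²), so overlapping operands fuse into one piece — 1 connected region; the cone at (-4, 13): at t=0.717 of its height the radius interpolates to r₁+(r₂−r₁)t = 3.272, giving a regular 24-gon of that circumradius; Taking the union: the 2 present regions are separate (no shared area or edge), so areas and boundary lengths simply add and each stays a separate island — 2 connected regions. The result has 2 disconnected regions.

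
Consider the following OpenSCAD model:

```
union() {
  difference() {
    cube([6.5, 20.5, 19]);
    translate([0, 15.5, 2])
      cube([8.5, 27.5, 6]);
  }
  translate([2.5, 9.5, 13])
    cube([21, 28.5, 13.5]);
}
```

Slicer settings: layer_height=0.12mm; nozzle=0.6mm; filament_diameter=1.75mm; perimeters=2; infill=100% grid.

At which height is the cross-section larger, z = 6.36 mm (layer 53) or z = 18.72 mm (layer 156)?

Layer 53 (z = 6.36): the 6.5×20.5 cube contributes its full rectangle (area 133.25 mm²); the cube at (0, 15.5) (footprint 8.5×27.5) is included at this height (area 233.75 mm²); After the difference (first − rest): starting from the 6.5×20.5 cube (133.25 mm²), the 8.5×27.5 cube at (0, 15.5) partially overlaps it — only the 32.50 mm² overlap (of its 233.75 mm²) is removed, clipping the outline — area = 100.75 mm²; the cube at (2.5, 9.5) is absent (z outside [13, 26.5]); Merging all regions: only the result so far is present, so the union is just that shape — area = 100.75 mm². So its area = 100.75 mm². Layer 156 (z = 18.72): the cube (footprint 6.5×20.5) is included at this height (area 133.25 mm²); the cube at (0, 15.5) does not reach this height (z outside [2, 8]); Taking the first minus the rest: none of the subtracted shapes is present at this height, so the 6.5×20.5 cube is unchanged — area = 133.25 mm²; the 21×28.5 cube at (2.5, 9.5) contributes its full rectangle (area 598.50 mm²); Combining (union): the regions partially overlap — summed areas 731.75 mm² minus the doubly-counted overlap 44.00 mm² gives 687.75 mm² — area = 687.75 mm². So its area = 687.75 mm². Layer 156 is larger (687.75 vs 100.75 mm²).

layer 156 (z = 18.72 mm)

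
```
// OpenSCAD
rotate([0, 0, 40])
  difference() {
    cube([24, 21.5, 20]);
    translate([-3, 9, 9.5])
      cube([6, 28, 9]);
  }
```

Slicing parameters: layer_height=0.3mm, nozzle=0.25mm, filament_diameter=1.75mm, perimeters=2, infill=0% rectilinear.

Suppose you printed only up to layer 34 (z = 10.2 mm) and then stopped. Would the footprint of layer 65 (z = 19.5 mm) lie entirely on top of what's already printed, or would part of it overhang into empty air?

part overhangs

Compare the two slices. At z = 10.2: the cube is present — its section is the full 24×21.5 rectangle (area 516.00 mm²); the cube at (-3, 9) (footprint 6×28) is included at this height (area 168.00 mm²); After the difference (first − rest): starting from the 24×21.5 cube (516.00 mm²), the 6×28 cube at (-3, 9) partially overlaps it — only the 37.50 mm² overlap (of its 168.00 mm²) is removed, clipping the outline — area = 478.50 mm²; (rotated 40° about Z; rotation is an isometry so areas/perimeters/island counts are preserved). At z = 19.5: the cube is present — its section is the full 24×21.5 rectangle (area 516.00 mm²); the cube at (-3, 9) is not intersected at this z (z outside [9.5, 18.5]); After the difference (first − rest): none of the subtracted shapes is present at this height, so the 24×21.5 cube is unchanged — area = 516.00 mm²; (rotated 40° about Z; rotation is an isometry so areas/perimeters/island counts are preserved). Checking containment: at z = 19.5 the cross-section extends beyond the z = 10.2 cross-section by about 37.50 mm².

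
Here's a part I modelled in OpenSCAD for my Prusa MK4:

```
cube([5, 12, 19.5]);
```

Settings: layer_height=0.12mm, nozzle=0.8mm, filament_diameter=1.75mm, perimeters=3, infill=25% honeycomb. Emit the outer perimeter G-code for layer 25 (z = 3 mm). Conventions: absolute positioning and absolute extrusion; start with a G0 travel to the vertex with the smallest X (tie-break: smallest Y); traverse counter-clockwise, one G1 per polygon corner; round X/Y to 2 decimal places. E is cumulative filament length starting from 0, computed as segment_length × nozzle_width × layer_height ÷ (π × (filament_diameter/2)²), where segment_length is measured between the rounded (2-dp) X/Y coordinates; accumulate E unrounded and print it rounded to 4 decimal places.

G0 X0.00 Y0.00 Z3.00
G1 X5.00 Y0.00 E0.1996
G1 X5.00 Y12.00 E0.6785
G1 X0.00 Y12.00 E0.8781
G1 X0.00 Y0.00 E1.3570

At z = 3 mm: the cube (footprint 5×12) is included at this height. The outline is a single polygon with 4 vertices. Extrusion per mm of travel: 0.8 × 0.12 / (π × 0.875²) = 0.039912. Accumulating E over each segment gives final E = 1.3570.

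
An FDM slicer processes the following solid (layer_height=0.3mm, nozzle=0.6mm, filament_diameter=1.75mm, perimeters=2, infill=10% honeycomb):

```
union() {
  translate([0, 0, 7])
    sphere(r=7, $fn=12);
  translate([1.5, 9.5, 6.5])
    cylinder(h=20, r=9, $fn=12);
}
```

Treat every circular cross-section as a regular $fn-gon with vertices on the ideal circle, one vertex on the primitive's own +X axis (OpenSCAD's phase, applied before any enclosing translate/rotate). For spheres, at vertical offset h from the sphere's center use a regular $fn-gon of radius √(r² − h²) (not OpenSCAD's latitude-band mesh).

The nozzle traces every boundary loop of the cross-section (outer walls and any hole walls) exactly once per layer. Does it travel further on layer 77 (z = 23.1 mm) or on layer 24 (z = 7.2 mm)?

layer 24 (z = 7.2 mm)

Layer 77 (z = 23.1): the sphere is not intersected at this z (|z−center|=16.100 > r=7); the r=9 cylinder at (1.5, 9.5) gives a regular 12-gon of circumradius 9 (constant along its height) (perimeter = 2·12·9.000·sin(180°/12) = 55.90 mm); Combining (union): only the r=9 cylinder at (1.5, 9.5) is present, so the union is just that shape — boundary = 55.90 mm. So its perimeter = 55.90 mm. Layer 24 (z = 7.2): the sphere: section is a regular 12-gon, circumradius = √(r²−h²) = √(7²−0.2²) = 6.997 (perimeter = 2·12·6.997·sin(180°/12) = 43.46 mm); the r=9 cylinder at (1.5, 9.5) contributes a regular 12-gon of circumradius 9 (perimeter = 2·12·9.000·sin(180°/12) = 55.90 mm); Combining (union): the regions partially overlap (shared area 50.95 mm²), so the edge portions inside another operand are dropped and the merged outline is re-measured after clipping — boundary = 71.01 mm. So its perimeter = 71.01 mm. Layer 24 is larger (71.01 vs 55.90 mm).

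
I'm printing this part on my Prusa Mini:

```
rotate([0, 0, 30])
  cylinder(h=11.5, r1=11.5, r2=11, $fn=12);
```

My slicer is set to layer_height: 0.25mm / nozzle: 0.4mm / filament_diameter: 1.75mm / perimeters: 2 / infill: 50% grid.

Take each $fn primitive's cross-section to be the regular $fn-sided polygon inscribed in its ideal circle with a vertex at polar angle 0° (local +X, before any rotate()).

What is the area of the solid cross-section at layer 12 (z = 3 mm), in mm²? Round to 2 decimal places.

At z = 3 mm: the cone contributes a regular 12-gon of circumradius 11.370 (interpolated between r1=11.5 and r2=11 at t=0.261) (area = (12/2)·11.370²·sin(360°/12) = 387.80 mm²); (rotated 30° about Z; rotation is an isometry so areas/perimeters/island counts are preserved). Overall, the cross-section is a single solid region. Net area = 387.80 mm².

387.80 mm²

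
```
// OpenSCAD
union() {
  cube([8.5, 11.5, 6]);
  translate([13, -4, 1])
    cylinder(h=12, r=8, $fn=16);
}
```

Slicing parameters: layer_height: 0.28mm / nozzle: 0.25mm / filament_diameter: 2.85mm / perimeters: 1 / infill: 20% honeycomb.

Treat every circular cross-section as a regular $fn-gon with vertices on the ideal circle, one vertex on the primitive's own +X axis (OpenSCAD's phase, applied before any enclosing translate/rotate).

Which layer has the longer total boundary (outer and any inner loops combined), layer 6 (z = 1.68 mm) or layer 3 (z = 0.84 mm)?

Layer 6 (z = 1.68): the cube (footprint 8.5×11.5) is included at this height (perimeter 40.00 mm); the r=8 cylinder at (13, -4) gives a regular 16-gon of circumradius 8 (constant along its height) (perimeter = 2·16·8.000·sin(180°/16) = 49.94 mm); Taking the union: the regions partially overlap (shared area 3.28 mm²), so the edge portions inside another operand are dropped and the merged outline is re-measured after clipping — boundary = 81.87 mm. So its perimeter = 81.87 mm. Layer 3 (z = 0.84): the 8.5×11.5 cube contributes its full rectangle (perimeter 40.00 mm); the cylinder at (13, -4) is not intersected at this z (z outside [1, 13]); Merging all regions: only the 8.5×11.5 cube is present, so the union is just that shape — boundary = 40.00 mm. So its perimeter = 40.00 mm. Layer 6 is larger (81.87 vs 40.00 mm).

layer 6 (z = 1.68 mm)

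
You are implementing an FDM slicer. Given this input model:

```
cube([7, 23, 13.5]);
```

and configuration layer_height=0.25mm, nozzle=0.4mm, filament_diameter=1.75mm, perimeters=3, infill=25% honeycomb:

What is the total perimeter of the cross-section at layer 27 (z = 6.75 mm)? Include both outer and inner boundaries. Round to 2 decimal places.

60.00 mm

At z = 6.75 mm: the 7×23 cube contributes its full rectangle (perimeter 60.00 mm). Overall, the cross-section is a single solid region. Total boundary length (outer) = 60.00 mm.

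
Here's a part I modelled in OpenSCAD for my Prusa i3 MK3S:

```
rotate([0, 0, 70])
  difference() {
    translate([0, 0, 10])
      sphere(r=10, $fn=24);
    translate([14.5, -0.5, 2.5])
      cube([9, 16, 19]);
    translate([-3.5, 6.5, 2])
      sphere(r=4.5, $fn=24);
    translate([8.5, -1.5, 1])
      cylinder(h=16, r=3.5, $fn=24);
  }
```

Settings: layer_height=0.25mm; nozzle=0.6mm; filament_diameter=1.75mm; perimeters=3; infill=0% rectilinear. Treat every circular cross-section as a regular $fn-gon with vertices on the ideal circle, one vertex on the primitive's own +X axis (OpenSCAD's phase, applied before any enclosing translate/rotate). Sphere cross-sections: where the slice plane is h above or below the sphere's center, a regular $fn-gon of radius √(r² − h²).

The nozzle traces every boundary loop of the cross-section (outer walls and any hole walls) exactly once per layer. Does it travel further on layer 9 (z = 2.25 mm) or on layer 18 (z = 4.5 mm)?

Layer 9 (z = 2.25): the sphere: section is a regular 24-gon, circumradius = √(r²−h²) = √(10²−7.75²) = 6.320 (perimeter = 2·24·6.320·sin(180°/24) = 39.59 mm); the cube at (14.5, -0.5) is absent (z outside [2.5, 21.5]); the r=4.5 sphere at (-3.5, 6.5) slices to a regular 24-gon of circumradius 4.493 (√(r²−h²) with h=0.25 from center) (perimeter = 2·24·4.493·sin(180°/24) = 28.15 mm); the r=3.5 cylinder at (8.5, -1.5) contributes a regular 24-gon of circumradius 3.5 (perimeter = 2·24·3.500·sin(180°/24) = 21.93 mm); After the difference (first − rest): starting from the r=10 sphere, the r=4.5 sphere at (-3.5, 6.5) partially overlaps it — only the 17.78 mm² overlap (of its 62.70 mm²) is removed, clipping the outline; the r=3.5 cylinder at (8.5, -1.5) partially overlaps it — only the 3.31 mm² overlap (of its 38.05 mm²) is removed, clipping the outline — boundary = 40.71 mm; (rotated 70° about Z; rotation is an isometry so areas/perimeters/island counts are preserved). So its perimeter = 40.71 mm. Layer 18 (z = 4.5): the r=10 sphere slices to a regular 24-gon of circumradius 8.352 (√(r²−h²) with h=5.5 from center) (perimeter = 2·24·8.352·sin(180°/24) = 52.33 mm); the 9×16 cube at (14.5, -0.5) contributes its full rectangle (perimeter 50.00 mm); the sphere at (-3.5, 6.5): section is a regular 24-gon, circumradius = √(r²−h²) = √(4.5²−2.5²) = 3.742 (perimeter = 2·24·3.742·sin(180°/24) = 23.44 mm); the r=3.5 cylinder at (8.5, -1.5) contributes a regular 24-gon of circumradius 3.5 (perimeter = 2·24·3.500·sin(180°/24) = 21.93 mm); Taking the first minus the rest: starting from the r=10 sphere, the 9×16 cube at (14.5, -0.5) misses the remaining region (no effect); the r=4.5 sphere at (-3.5, 6.5) partially overlaps it — only the 26.45 mm² overlap (of its 43.48 mm²) is removed, clipping the outline; the r=3.5 cylinder at (8.5, -1.5) partially overlaps it — only the 15.12 mm² overlap (of its 38.05 mm²) is removed, clipping the outline — boundary = 58.42 mm; (whole slice rotated 70° about Z — lengths, areas and connectivity unchanged). So its perimeter = 58.42 mm. Layer 18 is larger (58.42 vs 40.71 mm).

layer 18 (z = 4.5 mm)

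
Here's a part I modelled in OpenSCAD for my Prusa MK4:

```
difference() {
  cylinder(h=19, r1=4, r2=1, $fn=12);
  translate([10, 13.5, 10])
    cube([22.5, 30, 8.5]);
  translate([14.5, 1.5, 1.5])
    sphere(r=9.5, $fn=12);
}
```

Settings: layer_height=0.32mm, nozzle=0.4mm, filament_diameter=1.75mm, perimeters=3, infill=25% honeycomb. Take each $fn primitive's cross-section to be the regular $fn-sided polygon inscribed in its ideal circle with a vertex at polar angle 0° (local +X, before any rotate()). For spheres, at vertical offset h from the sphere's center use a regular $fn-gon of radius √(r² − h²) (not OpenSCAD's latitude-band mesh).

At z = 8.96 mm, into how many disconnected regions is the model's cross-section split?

At z = 8.96 mm: the cone (r1=4→r2=1) has section circumradius 2.585 here — a regular 12-gon; the cube at (10, 13.5) is absent (z outside [10, 18.5]); the r=9.5 sphere at (14.5, 1.5) slices to a regular 12-gon of circumradius 5.882 (√(r²−h²) with h=7.46 from center); Subtracting the remaining from the first: starting from the cone, the r=9.5 sphere at (14.5, 1.5) misses the remaining region (no effect) — 1 connected region. The result has 1 disconnected region.

1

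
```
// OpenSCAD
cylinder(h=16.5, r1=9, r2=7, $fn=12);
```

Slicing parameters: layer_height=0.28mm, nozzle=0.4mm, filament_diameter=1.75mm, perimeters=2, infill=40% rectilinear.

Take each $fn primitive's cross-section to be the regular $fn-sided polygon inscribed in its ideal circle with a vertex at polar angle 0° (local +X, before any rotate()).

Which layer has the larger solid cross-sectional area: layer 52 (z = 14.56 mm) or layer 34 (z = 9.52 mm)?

layer 34 (z = 9.52 mm)

Layer 52 (z = 14.56): the cone: at t=0.882 of its height the radius interpolates to r₁+(r₂−r₁)t = 7.235, giving a regular 12-gon of that circumradius (area = (12/2)·7.235²·sin(360°/12) = 157.04 mm²). So its area = 157.04 mm². Layer 34 (z = 9.52): the cone (r1=9→r2=7) has section circumradius 7.846 here — a regular 12-gon (area = (12/2)·7.846²·sin(360°/12) = 184.68 mm²). So its area = 184.68 mm². Layer 34 is larger (184.68 vs 157.04 mm²).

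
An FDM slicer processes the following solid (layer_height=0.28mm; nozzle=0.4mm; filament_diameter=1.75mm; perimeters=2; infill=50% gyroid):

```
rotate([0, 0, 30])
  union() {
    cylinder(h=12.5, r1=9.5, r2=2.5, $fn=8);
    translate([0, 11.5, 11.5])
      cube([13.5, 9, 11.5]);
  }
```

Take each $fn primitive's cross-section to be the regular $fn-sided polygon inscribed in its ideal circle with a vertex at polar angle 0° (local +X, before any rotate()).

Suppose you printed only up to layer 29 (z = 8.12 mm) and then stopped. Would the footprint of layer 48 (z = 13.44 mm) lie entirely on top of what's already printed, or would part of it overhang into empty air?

part overhangs

Compare the two slices. At z = 8.12: the cone: at t=0.650 of its height the radius interpolates to r₁+(r₂−r₁)t = 4.953, giving a regular 8-gon of that circumradius (area = (8/2)·4.953²·sin(360°/8) = 69.38 mm²); the cube at (0, 11.5) is not intersected at this z (z outside [11.5, 23]); Merging all regions: only the cone is present, so the union is just that shape — area = 69.38 mm²; (whole slice rotated 30° about Z — lengths, areas and connectivity unchanged). At z = 13.44: the cone does not reach this height (z outside [0, 12.5]); the cube at (0, 11.5) (footprint 13.5×9) is included at this height (area 121.50 mm²); Combining (union): only the 13.5×9 cube at (0, 11.5) is present, so the union is just that shape — area = 121.50 mm²; (rotated 30° about Z; rotation is an isometry so areas/perimeters/island counts are preserved). Checking containment: at z = 13.44 the cross-section extends beyond the z = 8.12 cross-section by about 121.50 mm².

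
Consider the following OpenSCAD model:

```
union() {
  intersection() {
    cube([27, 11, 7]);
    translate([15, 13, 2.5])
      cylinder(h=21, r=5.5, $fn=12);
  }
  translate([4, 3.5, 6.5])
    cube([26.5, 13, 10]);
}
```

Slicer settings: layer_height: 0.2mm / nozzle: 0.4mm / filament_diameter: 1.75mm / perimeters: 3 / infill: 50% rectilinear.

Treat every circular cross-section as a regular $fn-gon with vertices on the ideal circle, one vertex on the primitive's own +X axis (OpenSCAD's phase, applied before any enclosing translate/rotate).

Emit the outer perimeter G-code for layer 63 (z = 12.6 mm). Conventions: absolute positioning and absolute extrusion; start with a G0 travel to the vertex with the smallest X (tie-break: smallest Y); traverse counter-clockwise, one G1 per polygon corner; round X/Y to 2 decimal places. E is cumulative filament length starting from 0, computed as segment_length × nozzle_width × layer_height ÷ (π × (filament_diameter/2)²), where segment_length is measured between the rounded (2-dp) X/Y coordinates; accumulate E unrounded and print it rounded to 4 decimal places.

G0 X4.00 Y3.50 Z12.60
G1 X30.50 Y3.50 E0.8814
G1 X30.50 Y16.50 E1.3138
G1 X4.00 Y16.50 E2.1952
G1 X4.00 Y3.50 E2.6276

At z = 12.6 mm: the cube is not intersected at this z (z outside [0, 7]); the cylinder at (15, 13): section is a regular 12-gon, circumradius r=5.5; Keeping only the common overlap: at least one operand is absent at this height, so nothing remains; the 26.5×13 cube at (4, 3.5) contributes its full rectangle; Merging all regions: only the 26.5×13 cube at (4, 3.5) is present, so the union is just that shape — 1 connected region. The outline is a single polygon with 4 vertices. Extrusion per mm of travel: 0.4 × 0.2 / (π × 0.875²) = 0.033260. Accumulating E over each segment gives final E = 2.6276.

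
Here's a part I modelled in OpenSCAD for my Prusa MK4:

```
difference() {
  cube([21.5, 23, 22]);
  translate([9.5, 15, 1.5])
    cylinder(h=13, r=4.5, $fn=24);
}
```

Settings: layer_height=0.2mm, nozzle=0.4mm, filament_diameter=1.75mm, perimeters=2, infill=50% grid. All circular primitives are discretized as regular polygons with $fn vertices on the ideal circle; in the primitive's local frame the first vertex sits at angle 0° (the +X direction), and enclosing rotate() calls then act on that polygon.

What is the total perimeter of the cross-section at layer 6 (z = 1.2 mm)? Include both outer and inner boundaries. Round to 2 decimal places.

At z = 1.2 mm: the cube is present — its section is the full 21.5×23 rectangle (perimeter 89.00 mm); the cylinder at (9.5, 15) is absent (z outside [1.5, 14.5]); After the difference (first − rest): none of the subtracted shapes is present at this height, so the 21.5×23 cube is unchanged — boundary = 89.00 mm. Overall, the cross-section is a single solid region. Total boundary length (outer) = 89.00 mm.

89.00 mm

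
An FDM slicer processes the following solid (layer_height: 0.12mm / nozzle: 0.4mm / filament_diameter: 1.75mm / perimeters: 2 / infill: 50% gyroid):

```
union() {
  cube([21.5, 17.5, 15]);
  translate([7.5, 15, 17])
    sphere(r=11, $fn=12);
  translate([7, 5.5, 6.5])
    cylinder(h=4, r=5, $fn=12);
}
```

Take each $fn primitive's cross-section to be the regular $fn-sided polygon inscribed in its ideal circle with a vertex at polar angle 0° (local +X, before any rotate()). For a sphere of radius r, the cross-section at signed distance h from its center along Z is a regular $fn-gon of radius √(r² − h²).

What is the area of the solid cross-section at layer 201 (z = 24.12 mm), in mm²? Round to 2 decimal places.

210.92 mm²

At z = 24.12 mm: the cube is absent (z outside [0, 15]); the r=11 sphere at (7.5, 15) slices to a regular 12-gon of circumradius 8.385 (√(r²−h²) with h=7.12 from center) (area = (12/2)·8.385²·sin(360°/12) = 210.92 mm²); the cylinder at (7, 5.5) does not reach this height (z outside [6.5, 10.5]); Merging all regions: only the r=11 sphere at (7.5, 15) is present, so the union is just that shape — area = 210.92 mm². Overall, the cross-section is a single solid region. Net area = 210.92 mm².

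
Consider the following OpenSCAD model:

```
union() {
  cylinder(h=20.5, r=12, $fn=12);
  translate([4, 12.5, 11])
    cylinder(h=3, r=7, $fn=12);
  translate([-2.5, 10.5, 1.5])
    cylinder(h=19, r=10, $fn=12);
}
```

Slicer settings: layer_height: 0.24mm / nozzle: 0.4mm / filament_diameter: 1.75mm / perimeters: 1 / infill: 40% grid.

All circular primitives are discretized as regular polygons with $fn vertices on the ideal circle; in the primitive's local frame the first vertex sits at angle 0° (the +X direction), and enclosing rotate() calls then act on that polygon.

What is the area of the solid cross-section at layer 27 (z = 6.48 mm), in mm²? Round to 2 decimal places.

592.09 mm²

At z = 6.48 mm: the r=12 cylinder gives a regular 12-gon of circumradius 12 (constant along its height) (area = (12/2)·12.000²·sin(360°/12) = 432.00 mm²); the cylinder at (4, 12.5) is absent (z outside [11, 14]); the r=10 cylinder at (-2.5, 10.5) contributes a regular 12-gon of circumradius 10 (area = (12/2)·10.000²·sin(360°/12) = 300.00 mm²); Combining (union): the regions partially overlap — summed areas 732.00 mm² minus the doubly-counted overlap 139.91 mm² gives 592.09 mm² — area = 592.09 mm². Overall, the cross-section is a single solid region. Net area = 592.09 mm².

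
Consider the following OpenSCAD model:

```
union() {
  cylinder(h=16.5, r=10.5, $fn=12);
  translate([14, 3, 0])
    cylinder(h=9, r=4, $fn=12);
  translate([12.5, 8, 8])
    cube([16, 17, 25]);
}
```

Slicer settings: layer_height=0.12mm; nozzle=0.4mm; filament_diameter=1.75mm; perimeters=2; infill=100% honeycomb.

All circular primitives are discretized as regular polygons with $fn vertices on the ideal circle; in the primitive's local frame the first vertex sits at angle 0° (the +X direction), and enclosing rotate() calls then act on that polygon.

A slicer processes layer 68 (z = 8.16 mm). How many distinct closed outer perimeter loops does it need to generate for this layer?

3

At z = 8.16 mm: the r=10.5 cylinder gives a regular 12-gon of circumradius 10.5 (constant along its height); the cylinder at (14, 3): section is a regular 12-gon, circumradius r=4; the cube at (12.5, 8) (footprint 16×17) is included at this height; Combining (union): the 3 present regions are separate (no shared area or edge), so areas and boundary lengths simply add and each stays a separate island — 3 connected regions. The result has 3 disconnected regions.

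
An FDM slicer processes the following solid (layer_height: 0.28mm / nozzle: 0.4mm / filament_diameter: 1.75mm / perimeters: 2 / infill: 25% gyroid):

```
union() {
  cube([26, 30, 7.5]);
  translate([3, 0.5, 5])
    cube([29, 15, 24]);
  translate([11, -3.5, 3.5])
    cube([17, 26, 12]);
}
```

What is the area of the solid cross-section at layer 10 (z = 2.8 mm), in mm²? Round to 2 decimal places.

780.00 mm²

At z = 2.8 mm: the cube is present — its section is the full 26×30 rectangle (area 780.00 mm²); the cube at (3, 0.5) does not reach this height (z outside [5, 29]); the cube at (11, -3.5) is absent (z outside [3.5, 15.5]); Taking the union: only the 26×30 cube is present, so the union is just that shape — area = 780.00 mm². Overall, the cross-section is a single solid region. Net area = 780.00 mm².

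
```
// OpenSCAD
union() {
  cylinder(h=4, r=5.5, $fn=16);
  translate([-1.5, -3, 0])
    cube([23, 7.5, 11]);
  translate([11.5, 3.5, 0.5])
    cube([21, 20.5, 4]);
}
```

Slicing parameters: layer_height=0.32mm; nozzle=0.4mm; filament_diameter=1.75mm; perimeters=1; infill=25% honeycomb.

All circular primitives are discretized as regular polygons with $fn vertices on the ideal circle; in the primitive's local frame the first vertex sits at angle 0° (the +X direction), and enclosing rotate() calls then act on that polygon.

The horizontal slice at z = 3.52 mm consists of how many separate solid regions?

At z = 3.52 mm: the r=5.5 cylinder gives a regular 16-gon of circumradius 5.5 (constant along its height); the cube at (-1.5, -3) is present — its section is the full 23×7.5 rectangle; the cube at (11.5, 3.5) (footprint 21×20.5) is included at this height; Taking the union: the regions partially overlap (shared area 57.90 mm²), so overlapping operands fuse into one piece — 1 connected region. The result has 1 disconnected region.

1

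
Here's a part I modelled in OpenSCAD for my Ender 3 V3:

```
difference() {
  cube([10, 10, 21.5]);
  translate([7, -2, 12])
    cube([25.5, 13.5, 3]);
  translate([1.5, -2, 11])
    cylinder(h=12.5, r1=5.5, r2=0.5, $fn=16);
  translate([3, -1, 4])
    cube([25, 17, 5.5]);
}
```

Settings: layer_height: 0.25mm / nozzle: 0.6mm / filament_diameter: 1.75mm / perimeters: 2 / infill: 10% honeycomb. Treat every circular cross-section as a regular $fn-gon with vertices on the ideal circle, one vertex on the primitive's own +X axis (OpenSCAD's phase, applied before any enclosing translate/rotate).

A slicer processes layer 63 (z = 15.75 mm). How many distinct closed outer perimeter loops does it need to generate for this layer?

1

At z = 15.75 mm: the cube is present — its section is the full 10×10 rectangle; the cube at (7, -2) is not intersected at this z (z outside [12, 15]); the cone at (1.5, -2): at t=0.380 of its height the radius interpolates to r₁+(r₂−r₁)t = 3.600, giving a regular 16-gon of that circumradius; the cube at (3, -1) is absent (z outside [4, 9.5]); After the difference (first − rest): starting from the 10×10 cube, the cone at (1.5, -2) partially overlaps it — only the 5.38 mm² overlap (of its 39.68 mm²) is removed, clipping the outline — 1 connected region. The result has 1 disconnected region.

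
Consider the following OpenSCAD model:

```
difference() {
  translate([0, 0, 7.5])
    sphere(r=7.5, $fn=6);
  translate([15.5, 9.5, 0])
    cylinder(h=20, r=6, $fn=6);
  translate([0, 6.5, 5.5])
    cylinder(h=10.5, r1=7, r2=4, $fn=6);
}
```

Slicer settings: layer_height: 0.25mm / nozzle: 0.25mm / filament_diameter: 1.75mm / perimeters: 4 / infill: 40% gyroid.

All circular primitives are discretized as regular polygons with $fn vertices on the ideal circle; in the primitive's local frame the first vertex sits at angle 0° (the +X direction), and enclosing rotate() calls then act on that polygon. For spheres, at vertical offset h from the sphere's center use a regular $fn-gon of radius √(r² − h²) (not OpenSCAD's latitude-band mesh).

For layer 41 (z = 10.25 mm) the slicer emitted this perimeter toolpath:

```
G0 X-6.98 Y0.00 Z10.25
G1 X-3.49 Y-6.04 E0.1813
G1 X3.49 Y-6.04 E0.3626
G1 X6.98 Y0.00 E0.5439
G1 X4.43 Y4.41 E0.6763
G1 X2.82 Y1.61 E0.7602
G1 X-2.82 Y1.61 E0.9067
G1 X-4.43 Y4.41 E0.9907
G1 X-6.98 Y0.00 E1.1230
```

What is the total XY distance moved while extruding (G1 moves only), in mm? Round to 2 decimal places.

Sum the Euclidean lengths of each G1 segment: total = 43.22 mm.

43.22 mm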